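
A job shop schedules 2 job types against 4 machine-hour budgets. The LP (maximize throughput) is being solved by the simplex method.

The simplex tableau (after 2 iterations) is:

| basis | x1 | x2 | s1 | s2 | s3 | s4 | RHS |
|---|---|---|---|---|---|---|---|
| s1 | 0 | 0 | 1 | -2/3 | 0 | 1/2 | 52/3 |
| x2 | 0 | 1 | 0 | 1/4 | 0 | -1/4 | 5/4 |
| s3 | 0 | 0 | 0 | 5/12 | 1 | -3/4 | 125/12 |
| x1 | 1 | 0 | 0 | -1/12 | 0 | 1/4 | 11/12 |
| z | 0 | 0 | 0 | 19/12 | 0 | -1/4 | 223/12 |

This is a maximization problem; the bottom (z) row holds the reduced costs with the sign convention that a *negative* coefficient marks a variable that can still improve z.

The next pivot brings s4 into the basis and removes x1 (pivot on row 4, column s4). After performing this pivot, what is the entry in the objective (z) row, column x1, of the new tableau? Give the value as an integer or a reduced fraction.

Pivot element is row 4, column s4: 1/4.
Normalize row 4: new (row 4, x1) = 1/(1/4) = 4.
z-row ← z-row − (-1/4)·(new row 4): 0 − (-1/4)·4 = 1.

1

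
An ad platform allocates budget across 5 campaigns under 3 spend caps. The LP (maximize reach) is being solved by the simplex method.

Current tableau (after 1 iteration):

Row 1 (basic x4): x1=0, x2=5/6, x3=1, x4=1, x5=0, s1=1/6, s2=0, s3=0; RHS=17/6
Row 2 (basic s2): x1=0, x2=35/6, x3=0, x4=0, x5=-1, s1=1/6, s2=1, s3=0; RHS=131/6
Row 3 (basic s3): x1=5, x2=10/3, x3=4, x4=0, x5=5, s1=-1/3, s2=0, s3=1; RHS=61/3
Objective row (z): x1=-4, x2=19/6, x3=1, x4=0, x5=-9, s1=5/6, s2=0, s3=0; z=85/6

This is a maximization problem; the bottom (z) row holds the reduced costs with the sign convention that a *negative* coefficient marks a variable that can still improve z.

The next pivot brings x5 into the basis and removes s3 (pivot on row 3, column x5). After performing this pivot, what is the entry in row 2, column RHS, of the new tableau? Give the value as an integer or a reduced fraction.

Pivot element is row 3, column x5: 5.
Normalize row 3: new (row 3, RHS) = (61/3)/5 = 61/15.
row 2 ← row 2 − (-1)·(new row 3): 131/6 − (-1)·(61/15) = 259/10.

259/10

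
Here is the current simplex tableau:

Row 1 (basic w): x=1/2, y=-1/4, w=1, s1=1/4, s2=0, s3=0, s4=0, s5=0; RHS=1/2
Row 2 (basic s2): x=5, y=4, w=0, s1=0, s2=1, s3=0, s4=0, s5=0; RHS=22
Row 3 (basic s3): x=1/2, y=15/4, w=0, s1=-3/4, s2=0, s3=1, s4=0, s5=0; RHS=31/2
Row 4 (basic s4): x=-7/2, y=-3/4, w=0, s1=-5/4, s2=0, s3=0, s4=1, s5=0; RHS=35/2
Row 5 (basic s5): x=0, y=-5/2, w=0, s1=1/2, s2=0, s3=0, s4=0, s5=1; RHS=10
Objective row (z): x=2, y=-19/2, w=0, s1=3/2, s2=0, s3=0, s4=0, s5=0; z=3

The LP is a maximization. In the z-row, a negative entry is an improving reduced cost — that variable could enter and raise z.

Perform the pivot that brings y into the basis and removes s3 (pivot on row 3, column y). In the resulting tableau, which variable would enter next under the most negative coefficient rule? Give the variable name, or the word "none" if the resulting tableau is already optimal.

s1

Pivot element 15/4. New z-row = old z-row − (-19/2)·(row 3/(15/4)).
Updated z-row coefficients: x: 49/15, y: 0, w: 0, s1: -2/5, s2: 0, s3: 38/15, s4: 0, s5: 0.
The most negative is -2/5 in column s1, so s1 would enter next.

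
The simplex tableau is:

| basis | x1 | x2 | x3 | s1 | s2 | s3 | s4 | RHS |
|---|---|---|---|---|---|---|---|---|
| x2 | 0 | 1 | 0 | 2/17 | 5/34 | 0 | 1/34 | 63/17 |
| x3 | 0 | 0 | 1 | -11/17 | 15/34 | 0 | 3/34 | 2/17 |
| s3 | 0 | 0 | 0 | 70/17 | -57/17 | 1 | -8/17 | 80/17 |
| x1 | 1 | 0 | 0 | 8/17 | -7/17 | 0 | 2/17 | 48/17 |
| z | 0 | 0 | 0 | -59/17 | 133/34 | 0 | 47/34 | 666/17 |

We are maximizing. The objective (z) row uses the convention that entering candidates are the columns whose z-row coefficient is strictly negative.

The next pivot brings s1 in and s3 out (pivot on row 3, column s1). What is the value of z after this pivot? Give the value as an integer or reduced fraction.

302/7

Minimum ratio for s1: (80/17)/(70/17) = 8/7.
z changes by −(z-row coeff of s1)·ratio = −(-59/17)·(8/7) = 472/119.
New z = 666/17 + (472/119) = 302/7.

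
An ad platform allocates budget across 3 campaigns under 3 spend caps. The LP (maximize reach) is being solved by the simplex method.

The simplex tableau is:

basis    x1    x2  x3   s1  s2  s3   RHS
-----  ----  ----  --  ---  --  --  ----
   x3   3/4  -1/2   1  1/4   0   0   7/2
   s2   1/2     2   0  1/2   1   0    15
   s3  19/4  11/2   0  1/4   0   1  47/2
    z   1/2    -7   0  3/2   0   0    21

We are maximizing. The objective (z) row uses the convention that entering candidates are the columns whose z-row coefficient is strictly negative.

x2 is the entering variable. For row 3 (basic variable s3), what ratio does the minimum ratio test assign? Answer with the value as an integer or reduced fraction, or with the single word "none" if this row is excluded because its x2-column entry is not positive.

47/11

Ratio = RHS / (x2 entry) = (47/2) / (11/2) = 47/11.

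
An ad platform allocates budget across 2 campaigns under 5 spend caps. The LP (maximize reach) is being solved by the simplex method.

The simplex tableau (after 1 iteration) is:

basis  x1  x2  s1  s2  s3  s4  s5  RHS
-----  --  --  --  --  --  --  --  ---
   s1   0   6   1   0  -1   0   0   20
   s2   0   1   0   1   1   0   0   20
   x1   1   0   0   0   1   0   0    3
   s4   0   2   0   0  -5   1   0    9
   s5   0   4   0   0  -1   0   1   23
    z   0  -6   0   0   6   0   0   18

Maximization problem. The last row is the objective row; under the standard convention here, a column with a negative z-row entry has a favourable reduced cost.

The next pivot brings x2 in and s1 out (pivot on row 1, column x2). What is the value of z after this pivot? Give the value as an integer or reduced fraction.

Minimum ratio for x2: 20/6 = 10/3.
z changes by −(z-row coeff of x2)·ratio = −(-6)·(10/3) = 20.
New z = 18 + 20 = 38.

38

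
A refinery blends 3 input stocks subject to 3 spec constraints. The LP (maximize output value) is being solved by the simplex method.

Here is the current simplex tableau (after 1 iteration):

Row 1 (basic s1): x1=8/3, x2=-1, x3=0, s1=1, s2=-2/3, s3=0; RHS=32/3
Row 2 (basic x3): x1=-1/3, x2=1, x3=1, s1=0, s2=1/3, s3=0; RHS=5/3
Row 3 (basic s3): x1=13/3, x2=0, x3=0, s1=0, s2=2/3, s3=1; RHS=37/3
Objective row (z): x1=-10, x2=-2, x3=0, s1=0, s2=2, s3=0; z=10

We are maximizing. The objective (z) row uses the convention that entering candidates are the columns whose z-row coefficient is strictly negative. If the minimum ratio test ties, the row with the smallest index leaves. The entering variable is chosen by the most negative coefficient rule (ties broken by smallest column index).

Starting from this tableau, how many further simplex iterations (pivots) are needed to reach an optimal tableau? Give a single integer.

2

pivot: x1 in, s3 out → z = 500/13
pivot: x2 in, x3 out → z = 568/13
No improving column remains; optimal.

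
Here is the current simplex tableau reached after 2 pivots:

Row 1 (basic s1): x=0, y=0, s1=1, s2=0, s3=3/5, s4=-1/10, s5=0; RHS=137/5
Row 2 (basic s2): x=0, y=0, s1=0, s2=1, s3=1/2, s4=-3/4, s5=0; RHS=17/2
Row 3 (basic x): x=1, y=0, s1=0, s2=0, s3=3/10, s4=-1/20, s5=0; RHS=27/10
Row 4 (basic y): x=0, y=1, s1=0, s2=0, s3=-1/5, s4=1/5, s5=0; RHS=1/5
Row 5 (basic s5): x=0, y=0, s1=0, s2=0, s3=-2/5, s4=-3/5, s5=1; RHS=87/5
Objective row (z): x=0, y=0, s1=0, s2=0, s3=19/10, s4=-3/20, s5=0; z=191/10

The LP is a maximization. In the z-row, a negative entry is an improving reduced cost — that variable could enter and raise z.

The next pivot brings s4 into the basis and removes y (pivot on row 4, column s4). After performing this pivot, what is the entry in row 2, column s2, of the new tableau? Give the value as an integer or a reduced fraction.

Pivot element is row 4, column s4: 1/5.
Normalize row 4: new (row 4, s2) = 0/(1/5) = 0.
row 2 ← row 2 − (-3/4)·(new row 4): 1 − (-3/4)·0 = 1.

1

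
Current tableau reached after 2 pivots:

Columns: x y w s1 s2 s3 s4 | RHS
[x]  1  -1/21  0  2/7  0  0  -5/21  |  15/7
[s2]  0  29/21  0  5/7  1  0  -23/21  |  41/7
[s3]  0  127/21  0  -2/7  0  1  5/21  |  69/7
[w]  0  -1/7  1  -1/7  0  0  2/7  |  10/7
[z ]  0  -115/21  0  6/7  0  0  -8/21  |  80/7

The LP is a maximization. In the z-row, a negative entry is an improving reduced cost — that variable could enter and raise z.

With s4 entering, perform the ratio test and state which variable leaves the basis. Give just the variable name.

w

Ratios: row 1 (x): entry -5/21 ≤ 0, skip; row 2 (s2): entry -23/21 ≤ 0, skip; row 3 (s3): (69/7)/(5/21) = 207/5; row 4 (w): (10/7)/(2/7) = 5.
Minimum ratio 5 is in the w row, so w leaves.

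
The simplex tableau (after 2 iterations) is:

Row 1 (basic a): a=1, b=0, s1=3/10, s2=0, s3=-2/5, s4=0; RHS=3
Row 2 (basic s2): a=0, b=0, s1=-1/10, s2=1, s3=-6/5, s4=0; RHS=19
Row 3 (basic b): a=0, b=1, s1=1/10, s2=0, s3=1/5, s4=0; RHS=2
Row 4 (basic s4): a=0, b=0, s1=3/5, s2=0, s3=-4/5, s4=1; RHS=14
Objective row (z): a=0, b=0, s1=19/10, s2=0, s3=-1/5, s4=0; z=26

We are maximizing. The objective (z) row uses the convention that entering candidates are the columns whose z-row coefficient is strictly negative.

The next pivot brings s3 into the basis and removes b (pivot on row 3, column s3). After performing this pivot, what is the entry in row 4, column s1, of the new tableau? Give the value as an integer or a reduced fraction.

1

Pivot element is row 3, column s3: 1/5.
Normalize row 3: new (row 3, s1) = (1/10)/(1/5) = 1/2.
row 4 ← row 4 − (-4/5)·(new row 3): 3/5 − (-4/5)·(1/2) = 1.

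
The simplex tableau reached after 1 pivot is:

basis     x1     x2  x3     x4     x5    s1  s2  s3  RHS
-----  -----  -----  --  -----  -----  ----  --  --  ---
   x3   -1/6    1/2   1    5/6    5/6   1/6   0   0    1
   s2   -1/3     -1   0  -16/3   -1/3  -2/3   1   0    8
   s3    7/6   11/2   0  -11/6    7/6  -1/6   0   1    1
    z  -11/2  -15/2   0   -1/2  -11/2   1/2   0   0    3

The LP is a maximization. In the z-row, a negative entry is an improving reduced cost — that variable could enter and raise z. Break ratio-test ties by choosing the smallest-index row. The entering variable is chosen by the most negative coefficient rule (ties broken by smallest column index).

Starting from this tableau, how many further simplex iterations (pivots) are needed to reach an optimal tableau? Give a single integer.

3

pivot: x2 in, s3 out → z = 48/11
pivot: x1 in, x2 out → z = 54/7
pivot: x4 in, x3 out → z = 26
No improving column remains; optimal.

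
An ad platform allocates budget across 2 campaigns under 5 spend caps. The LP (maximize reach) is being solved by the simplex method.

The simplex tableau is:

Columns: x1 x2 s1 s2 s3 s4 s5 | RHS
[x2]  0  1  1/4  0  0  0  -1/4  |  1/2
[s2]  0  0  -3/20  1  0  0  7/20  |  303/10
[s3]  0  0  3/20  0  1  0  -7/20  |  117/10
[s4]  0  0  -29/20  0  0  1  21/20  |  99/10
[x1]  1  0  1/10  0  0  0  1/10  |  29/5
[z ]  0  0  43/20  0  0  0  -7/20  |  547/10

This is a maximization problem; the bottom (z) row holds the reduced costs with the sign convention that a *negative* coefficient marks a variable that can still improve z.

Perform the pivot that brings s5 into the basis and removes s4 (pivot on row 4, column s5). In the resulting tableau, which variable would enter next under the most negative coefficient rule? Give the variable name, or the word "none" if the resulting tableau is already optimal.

none

Pivot element 21/20. New z-row = old z-row − (-7/20)·(row 4/(21/20)).
Updated z-row coefficients: x1: 0, x2: 0, s1: 5/3, s2: 0, s3: 0, s4: 1/3, s5: 0.
No coefficient is strictly negative; the tableau after this pivot is optimal.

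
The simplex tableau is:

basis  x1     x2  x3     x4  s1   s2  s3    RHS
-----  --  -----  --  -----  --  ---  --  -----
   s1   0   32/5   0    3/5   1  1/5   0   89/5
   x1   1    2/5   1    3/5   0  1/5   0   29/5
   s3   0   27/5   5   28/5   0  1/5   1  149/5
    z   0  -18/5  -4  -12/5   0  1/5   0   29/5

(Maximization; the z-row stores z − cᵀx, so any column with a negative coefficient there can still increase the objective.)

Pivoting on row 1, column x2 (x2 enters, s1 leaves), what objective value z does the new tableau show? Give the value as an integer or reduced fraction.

Minimum ratio for x2: (89/5)/(32/5) = 89/32.
z changes by −(z-row coeff of x2)·ratio = −(-18/5)·(89/32) = 801/80.
New z = 29/5 + (801/80) = 253/16.

253/16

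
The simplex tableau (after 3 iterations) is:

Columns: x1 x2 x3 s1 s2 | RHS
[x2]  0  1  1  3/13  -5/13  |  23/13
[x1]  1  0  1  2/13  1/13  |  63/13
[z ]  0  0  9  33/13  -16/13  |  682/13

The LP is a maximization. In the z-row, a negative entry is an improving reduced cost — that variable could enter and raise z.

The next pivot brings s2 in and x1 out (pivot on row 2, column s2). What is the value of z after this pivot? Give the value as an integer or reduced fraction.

130

Minimum ratio for s2: (63/13)/(1/13) = 63.
z changes by −(z-row coeff of s2)·ratio = −(-16/13)·63 = 1008/13.
New z = 682/13 + (1008/13) = 130.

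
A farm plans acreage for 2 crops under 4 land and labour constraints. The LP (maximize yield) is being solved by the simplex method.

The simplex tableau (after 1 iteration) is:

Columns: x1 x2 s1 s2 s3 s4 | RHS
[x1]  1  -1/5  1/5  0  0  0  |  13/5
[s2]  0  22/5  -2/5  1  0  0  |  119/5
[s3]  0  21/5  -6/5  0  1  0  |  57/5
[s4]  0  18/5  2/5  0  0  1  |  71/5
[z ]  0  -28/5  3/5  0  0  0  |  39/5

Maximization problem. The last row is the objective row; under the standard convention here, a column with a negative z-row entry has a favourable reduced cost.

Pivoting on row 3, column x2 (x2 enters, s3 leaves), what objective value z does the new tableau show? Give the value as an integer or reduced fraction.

Minimum ratio for x2: (57/5)/(21/5) = 19/7.
z changes by −(z-row coeff of x2)·ratio = −(-28/5)·(19/7) = 76/5.
New z = 39/5 + (76/5) = 23.

23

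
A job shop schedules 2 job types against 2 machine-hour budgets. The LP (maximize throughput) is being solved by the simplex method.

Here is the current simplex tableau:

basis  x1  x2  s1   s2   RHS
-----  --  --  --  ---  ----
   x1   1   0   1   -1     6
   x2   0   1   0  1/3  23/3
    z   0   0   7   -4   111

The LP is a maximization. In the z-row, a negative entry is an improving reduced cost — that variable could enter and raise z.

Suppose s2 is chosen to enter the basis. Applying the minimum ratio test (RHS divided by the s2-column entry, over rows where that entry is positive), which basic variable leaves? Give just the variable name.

x2

Ratios: row 1 (x1): entry -1 ≤ 0, skip; row 2 (x2): (23/3)/(1/3) = 23.
Minimum ratio 23 is in the x2 row, so x2 leaves.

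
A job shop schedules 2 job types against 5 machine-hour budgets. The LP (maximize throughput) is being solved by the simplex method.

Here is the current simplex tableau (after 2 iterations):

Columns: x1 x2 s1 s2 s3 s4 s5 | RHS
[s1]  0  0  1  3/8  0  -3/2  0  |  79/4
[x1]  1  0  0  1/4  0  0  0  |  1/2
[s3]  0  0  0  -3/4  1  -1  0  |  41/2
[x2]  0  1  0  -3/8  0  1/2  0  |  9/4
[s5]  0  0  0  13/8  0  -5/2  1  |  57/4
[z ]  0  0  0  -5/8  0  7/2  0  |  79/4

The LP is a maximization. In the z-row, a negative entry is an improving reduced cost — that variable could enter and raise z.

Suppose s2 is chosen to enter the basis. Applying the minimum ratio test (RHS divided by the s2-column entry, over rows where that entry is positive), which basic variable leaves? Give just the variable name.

Ratios: row 1 (s1): (79/4)/(3/8) = 158/3; row 2 (x1): (1/2)/(1/4) = 2; row 3 (s3): entry -3/4 ≤ 0, skip; row 4 (x2): entry -3/8 ≤ 0, skip; row 5 (s5): (57/4)/(13/8) = 114/13.
Minimum ratio 2 is in the x1 row, so x1 leaves.

x1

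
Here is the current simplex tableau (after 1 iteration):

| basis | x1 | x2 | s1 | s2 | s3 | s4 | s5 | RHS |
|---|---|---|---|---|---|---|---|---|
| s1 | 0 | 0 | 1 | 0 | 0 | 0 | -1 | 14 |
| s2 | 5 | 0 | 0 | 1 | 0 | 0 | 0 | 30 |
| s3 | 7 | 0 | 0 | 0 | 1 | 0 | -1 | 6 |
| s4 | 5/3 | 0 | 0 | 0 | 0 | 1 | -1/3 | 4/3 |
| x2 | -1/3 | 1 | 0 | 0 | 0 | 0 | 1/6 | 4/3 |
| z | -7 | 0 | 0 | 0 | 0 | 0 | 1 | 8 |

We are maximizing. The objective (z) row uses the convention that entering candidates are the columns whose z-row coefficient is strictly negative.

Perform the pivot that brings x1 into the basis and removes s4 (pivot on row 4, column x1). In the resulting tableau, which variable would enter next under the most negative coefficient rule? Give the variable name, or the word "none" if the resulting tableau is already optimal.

s5

Pivot element 5/3. New z-row = old z-row − (-7)·(row 4/(5/3)).
Updated z-row coefficients: x1: 0, x2: 0, s1: 0, s2: 0, s3: 0, s4: 21/5, s5: -2/5.
The most negative is -2/5 in column s5, so s5 would enter next.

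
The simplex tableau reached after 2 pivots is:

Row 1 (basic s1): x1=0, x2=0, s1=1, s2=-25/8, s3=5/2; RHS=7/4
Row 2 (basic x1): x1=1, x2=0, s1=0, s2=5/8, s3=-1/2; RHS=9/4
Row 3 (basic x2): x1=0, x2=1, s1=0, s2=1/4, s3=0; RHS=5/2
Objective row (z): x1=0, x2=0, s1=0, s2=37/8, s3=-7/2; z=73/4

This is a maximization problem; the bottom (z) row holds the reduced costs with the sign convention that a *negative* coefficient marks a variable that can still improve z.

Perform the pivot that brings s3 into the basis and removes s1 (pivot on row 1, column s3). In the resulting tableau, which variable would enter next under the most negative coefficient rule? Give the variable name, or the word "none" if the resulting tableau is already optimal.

Pivot element 5/2. New z-row = old z-row − (-7/2)·(row 1/(5/2)).
Updated z-row coefficients: x1: 0, x2: 0, s1: 7/5, s2: 1/4, s3: 0.
No coefficient is strictly negative; the tableau after this pivot is optimal.

none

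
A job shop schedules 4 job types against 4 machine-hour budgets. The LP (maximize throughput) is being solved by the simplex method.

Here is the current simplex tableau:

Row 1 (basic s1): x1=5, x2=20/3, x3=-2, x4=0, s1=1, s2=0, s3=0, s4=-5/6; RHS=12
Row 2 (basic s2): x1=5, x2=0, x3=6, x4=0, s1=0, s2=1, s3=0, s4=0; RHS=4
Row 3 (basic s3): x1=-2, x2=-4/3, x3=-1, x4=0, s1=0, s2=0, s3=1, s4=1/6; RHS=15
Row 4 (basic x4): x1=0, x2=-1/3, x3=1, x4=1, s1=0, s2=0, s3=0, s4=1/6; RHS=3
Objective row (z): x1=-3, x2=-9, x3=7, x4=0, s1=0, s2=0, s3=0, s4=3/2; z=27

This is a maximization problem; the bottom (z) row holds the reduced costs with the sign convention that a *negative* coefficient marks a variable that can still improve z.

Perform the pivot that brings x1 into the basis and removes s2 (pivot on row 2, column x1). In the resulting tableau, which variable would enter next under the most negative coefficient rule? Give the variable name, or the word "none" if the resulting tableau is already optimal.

x2

Pivot element 5. New z-row = old z-row − (-3)·(row 2/5).
Updated z-row coefficients: x1: 0, x2: -9, x3: 53/5, x4: 0, s1: 0, s2: 3/5, s3: 0, s4: 3/2.
The most negative is -9 in column x2, so x2 would enter next.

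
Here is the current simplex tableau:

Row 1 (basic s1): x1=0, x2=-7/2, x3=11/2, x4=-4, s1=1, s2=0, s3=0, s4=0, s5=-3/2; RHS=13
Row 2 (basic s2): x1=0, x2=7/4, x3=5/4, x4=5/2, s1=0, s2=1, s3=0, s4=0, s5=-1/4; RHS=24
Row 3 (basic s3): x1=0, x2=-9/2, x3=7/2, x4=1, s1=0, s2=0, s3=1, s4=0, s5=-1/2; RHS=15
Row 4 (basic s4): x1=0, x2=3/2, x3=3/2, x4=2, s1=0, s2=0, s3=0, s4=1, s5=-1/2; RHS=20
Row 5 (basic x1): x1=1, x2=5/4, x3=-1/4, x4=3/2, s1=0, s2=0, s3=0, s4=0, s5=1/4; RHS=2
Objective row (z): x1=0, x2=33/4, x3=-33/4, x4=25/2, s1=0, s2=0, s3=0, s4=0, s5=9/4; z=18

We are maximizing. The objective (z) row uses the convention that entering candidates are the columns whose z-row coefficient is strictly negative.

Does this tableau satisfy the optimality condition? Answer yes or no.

Column x3 has objective-row coefficient -33/4, which is negative; an improving pivot exists, so not yet optimal.

no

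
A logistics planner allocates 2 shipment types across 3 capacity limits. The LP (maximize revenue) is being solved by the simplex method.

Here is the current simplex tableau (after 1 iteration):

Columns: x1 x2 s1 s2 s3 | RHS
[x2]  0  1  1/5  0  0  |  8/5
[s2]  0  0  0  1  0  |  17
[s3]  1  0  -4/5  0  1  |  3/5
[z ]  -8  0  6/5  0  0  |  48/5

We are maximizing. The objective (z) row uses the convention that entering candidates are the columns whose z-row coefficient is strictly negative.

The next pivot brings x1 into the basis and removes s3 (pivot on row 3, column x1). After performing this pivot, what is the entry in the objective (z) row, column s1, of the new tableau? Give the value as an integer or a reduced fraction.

Pivot element is row 3, column x1: 1.
Normalize row 3: new (row 3, s1) = (-4/5)/1 = -4/5.
z-row ← z-row − (-8)·(new row 3): 6/5 − (-8)·(-4/5) = -26/5.

-26/5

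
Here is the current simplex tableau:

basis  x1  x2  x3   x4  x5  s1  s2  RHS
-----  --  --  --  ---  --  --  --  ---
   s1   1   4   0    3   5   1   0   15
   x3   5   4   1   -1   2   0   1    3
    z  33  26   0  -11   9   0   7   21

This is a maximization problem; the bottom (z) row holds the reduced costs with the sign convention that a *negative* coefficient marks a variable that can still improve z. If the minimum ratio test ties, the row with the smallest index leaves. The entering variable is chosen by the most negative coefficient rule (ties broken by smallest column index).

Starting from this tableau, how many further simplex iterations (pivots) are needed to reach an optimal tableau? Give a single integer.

pivot: x4 in, s1 out → z = 76
No improving column remains; optimal.

1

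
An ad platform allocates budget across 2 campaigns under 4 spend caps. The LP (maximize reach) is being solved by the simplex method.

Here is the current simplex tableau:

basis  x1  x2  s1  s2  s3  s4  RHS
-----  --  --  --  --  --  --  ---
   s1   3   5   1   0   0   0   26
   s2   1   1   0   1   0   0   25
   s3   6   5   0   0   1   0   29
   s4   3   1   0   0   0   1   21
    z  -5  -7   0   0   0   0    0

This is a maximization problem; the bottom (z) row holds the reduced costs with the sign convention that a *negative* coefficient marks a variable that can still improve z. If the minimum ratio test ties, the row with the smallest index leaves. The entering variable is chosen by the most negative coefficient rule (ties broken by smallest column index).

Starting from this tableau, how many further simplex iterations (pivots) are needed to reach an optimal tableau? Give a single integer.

2

pivot: x2 in, s1 out → z = 182/5
pivot: x1 in, s3 out → z = 186/5
No improving column remains; optimal.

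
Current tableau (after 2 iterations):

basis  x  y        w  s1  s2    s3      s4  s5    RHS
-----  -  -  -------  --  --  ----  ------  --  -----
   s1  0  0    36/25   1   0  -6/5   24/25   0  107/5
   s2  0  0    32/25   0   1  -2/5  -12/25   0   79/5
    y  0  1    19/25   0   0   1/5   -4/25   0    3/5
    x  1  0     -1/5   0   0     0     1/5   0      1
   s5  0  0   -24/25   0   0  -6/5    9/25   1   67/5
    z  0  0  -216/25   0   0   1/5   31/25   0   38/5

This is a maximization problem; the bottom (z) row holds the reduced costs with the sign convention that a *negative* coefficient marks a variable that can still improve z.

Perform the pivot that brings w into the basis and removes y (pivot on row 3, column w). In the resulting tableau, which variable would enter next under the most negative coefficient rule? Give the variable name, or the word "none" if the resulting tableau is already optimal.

s4

Pivot element 19/25. New z-row = old z-row − (-216/25)·(row 3/(19/25)).
Updated z-row coefficients: x: 0, y: 216/19, w: 0, s1: 0, s2: 0, s3: 47/19, s4: -11/19, s5: 0.
The most negative is -11/19 in column s4, so s4 would enter next.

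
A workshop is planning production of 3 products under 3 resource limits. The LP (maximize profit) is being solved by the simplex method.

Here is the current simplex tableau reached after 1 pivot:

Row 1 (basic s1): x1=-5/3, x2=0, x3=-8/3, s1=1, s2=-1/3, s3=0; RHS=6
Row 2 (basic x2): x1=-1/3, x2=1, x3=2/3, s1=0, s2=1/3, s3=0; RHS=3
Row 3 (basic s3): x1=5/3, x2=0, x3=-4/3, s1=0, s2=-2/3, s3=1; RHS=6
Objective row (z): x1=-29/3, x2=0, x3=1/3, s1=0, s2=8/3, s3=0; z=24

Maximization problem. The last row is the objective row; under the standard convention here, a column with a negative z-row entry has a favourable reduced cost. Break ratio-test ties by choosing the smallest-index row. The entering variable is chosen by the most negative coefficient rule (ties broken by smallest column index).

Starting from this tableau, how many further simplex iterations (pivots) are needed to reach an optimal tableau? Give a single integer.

2

pivot: x1 in, s3 out → z = 294/5
pivot: x3 in, x2 out → z = 273/2
No improving column remains; optimal.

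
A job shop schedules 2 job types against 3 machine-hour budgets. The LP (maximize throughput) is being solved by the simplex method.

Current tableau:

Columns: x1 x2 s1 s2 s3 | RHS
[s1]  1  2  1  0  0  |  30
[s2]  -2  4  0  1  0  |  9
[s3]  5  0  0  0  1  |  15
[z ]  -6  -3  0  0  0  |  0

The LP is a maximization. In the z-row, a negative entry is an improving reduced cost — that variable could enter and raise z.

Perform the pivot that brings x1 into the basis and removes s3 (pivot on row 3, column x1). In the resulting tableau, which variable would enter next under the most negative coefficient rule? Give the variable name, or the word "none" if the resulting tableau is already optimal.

x2

Pivot element 5. New z-row = old z-row − (-6)·(row 3/5).
Updated z-row coefficients: x1: 0, x2: -3, s1: 0, s2: 0, s3: 6/5.
The most negative is -3 in column x2, so x2 would enter next.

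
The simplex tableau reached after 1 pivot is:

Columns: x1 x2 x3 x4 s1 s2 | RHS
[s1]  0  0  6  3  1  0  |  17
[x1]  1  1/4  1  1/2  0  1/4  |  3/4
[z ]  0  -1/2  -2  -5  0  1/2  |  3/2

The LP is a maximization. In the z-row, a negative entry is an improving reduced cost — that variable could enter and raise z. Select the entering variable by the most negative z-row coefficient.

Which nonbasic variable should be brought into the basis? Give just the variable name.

Objective-row coefficients: x1: 0, x2: -1/2, x3: -2, x4: -5, s1: 0, s2: 1/2.
The most negative is -5 in column x4, so x4 enters.

x4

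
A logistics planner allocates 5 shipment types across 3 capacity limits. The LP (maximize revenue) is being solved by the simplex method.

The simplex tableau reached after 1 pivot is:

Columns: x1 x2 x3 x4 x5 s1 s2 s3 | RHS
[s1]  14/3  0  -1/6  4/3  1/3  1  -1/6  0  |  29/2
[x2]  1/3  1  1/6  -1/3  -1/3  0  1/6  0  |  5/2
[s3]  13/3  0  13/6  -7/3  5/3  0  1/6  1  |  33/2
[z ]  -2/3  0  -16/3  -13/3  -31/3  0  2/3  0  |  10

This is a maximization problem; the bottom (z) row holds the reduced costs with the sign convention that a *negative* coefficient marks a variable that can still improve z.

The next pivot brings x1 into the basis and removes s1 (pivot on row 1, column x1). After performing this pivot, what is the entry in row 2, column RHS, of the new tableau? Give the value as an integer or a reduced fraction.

41/28

Pivot element is row 1, column x1: 14/3.
Normalize row 1: new (row 1, RHS) = (29/2)/(14/3) = 87/28.
row 2 ← row 2 − (1/3)·(new row 1): 5/2 − (1/3)·(87/28) = 41/28.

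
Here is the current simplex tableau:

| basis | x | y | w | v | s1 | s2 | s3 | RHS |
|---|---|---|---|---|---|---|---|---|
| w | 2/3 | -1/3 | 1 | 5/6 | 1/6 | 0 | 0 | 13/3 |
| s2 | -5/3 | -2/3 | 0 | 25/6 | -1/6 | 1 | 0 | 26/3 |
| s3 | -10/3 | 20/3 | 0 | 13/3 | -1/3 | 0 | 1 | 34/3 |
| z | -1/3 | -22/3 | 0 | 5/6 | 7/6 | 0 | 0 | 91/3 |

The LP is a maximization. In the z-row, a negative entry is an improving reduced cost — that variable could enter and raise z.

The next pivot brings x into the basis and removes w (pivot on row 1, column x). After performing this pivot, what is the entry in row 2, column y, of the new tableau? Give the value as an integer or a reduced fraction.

Pivot element is row 1, column x: 2/3.
Normalize row 1: new (row 1, y) = (-1/3)/(2/3) = -1/2.
row 2 ← row 2 − (-5/3)·(new row 1): -2/3 − (-5/3)·(-1/2) = -3/2.

-3/2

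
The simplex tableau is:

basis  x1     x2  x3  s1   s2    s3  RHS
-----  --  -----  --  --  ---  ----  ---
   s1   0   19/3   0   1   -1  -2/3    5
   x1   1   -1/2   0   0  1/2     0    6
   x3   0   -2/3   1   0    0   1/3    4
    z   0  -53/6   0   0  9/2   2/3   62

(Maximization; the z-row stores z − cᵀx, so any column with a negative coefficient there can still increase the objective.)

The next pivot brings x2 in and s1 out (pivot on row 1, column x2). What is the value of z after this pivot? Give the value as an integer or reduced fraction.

2621/38

Minimum ratio for x2: 5/(19/3) = 15/19.
z changes by −(z-row coeff of x2)·ratio = −(-53/6)·(15/19) = 265/38.
New z = 62 + (265/38) = 2621/38.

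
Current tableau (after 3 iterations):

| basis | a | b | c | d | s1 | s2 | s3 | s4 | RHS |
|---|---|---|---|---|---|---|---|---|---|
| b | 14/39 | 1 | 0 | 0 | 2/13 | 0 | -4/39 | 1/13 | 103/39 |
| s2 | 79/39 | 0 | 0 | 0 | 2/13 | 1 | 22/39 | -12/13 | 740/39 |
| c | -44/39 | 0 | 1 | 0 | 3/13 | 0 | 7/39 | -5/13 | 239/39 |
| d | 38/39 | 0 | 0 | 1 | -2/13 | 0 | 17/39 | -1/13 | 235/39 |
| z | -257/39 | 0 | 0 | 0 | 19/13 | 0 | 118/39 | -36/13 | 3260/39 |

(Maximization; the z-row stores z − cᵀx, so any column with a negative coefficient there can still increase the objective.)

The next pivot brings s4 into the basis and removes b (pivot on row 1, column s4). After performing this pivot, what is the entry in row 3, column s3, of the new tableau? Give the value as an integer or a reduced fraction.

-1/3

Pivot element is row 1, column s4: 1/13.
Normalize row 1: new (row 1, s3) = (-4/39)/(1/13) = -4/3.
row 3 ← row 3 − (-5/13)·(new row 1): 7/39 − (-5/13)·(-4/3) = -1/3.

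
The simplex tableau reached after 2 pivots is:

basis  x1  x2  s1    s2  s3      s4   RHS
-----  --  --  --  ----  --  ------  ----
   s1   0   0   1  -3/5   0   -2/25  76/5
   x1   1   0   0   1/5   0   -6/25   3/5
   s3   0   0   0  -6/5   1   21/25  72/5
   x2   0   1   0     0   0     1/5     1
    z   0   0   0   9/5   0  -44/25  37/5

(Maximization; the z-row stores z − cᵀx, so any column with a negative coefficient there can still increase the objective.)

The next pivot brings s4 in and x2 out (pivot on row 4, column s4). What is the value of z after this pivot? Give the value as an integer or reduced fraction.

Minimum ratio for s4: 1/(1/5) = 5.
z changes by −(z-row coeff of s4)·ratio = −(-44/25)·5 = 44/5.
New z = 37/5 + (44/5) = 81/5.

81/5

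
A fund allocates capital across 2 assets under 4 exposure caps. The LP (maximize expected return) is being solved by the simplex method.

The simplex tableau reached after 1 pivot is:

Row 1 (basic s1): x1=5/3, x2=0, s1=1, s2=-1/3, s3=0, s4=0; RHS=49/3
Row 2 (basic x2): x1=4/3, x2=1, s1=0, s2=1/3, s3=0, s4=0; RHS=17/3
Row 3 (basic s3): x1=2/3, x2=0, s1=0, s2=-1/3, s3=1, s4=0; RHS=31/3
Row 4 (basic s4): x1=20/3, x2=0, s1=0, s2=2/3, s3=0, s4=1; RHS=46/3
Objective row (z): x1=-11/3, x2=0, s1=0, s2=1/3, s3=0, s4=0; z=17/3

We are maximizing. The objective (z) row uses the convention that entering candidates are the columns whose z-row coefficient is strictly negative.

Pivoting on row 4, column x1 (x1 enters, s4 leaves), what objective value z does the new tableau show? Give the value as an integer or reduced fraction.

141/10

Minimum ratio for x1: (46/3)/(20/3) = 23/10.
z changes by −(z-row coeff of x1)·ratio = −(-11/3)·(23/10) = 253/30.
New z = 17/3 + (253/30) = 141/10.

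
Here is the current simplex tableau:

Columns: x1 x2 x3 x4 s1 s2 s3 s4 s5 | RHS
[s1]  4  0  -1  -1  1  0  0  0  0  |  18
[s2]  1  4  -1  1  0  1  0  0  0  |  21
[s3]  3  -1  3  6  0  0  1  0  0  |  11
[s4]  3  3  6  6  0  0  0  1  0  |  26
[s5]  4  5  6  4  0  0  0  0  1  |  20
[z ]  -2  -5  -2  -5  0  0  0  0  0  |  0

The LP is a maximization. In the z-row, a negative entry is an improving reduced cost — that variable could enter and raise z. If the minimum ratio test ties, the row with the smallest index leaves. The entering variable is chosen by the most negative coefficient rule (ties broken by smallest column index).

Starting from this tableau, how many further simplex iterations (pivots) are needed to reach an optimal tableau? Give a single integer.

pivot: x2 in, s5 out → z = 20
pivot: x4 in, s3 out → z = 755/34
No improving column remains; optimal.

2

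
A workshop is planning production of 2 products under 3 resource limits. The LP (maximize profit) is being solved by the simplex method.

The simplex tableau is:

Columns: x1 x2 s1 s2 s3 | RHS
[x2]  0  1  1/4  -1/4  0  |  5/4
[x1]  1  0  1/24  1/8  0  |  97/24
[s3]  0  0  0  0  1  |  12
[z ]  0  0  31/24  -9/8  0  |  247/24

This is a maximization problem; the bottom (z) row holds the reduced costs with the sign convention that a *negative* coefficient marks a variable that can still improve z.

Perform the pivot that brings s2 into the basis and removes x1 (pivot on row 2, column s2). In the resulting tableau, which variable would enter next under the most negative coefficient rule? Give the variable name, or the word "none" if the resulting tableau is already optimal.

none

Pivot element 1/8. New z-row = old z-row − (-9/8)·(row 2/(1/8)).
Updated z-row coefficients: x1: 9, x2: 0, s1: 5/3, s2: 0, s3: 0.
No coefficient is strictly negative; the tableau after this pivot is optimal.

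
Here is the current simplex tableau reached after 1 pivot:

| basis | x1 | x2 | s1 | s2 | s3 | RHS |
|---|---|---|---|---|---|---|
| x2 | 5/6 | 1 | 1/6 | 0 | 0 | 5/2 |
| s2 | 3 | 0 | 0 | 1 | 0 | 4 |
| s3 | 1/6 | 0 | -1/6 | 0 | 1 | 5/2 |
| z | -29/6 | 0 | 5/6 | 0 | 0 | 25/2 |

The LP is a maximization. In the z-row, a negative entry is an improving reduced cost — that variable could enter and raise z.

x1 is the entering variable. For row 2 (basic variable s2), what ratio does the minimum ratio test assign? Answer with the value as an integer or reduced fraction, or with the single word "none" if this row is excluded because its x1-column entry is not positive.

4/3

Ratio = RHS / (x1 entry) = 4 / 3 = 4/3.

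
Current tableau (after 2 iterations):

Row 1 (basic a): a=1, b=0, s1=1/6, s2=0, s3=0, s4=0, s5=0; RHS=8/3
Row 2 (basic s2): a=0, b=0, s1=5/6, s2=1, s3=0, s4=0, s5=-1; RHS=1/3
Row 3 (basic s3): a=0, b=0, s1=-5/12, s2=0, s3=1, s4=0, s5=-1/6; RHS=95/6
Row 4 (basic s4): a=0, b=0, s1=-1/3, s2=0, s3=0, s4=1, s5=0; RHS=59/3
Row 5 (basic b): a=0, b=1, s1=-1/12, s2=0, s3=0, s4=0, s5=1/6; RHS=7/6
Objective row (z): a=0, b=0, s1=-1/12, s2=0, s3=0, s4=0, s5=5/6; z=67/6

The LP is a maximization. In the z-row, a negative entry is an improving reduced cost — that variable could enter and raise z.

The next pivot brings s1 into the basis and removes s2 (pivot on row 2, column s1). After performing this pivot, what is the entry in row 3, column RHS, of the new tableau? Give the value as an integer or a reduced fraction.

Pivot element is row 2, column s1: 5/6.
Normalize row 2: new (row 2, RHS) = (1/3)/(5/6) = 2/5.
row 3 ← row 3 − (-5/12)·(new row 2): 95/6 − (-5/12)·(2/5) = 16.

16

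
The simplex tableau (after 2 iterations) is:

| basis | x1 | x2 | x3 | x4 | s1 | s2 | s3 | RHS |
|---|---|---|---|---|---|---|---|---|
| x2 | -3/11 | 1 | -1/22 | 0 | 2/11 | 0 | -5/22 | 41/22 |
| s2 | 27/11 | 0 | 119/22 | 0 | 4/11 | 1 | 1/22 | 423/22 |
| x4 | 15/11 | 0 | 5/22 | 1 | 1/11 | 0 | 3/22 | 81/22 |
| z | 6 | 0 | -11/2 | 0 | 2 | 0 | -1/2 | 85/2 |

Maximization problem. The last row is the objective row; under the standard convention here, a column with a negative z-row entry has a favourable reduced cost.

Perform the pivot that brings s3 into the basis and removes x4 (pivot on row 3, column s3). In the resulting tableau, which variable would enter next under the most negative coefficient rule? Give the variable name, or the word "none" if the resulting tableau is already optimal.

x3

Pivot element 3/22. New z-row = old z-row − (-1/2)·(row 3/(3/22)).
Updated z-row coefficients: x1: 11, x2: 0, x3: -14/3, x4: 11/3, s1: 7/3, s2: 0, s3: 0.
The most negative is -14/3 in column x3, so x3 would enter next.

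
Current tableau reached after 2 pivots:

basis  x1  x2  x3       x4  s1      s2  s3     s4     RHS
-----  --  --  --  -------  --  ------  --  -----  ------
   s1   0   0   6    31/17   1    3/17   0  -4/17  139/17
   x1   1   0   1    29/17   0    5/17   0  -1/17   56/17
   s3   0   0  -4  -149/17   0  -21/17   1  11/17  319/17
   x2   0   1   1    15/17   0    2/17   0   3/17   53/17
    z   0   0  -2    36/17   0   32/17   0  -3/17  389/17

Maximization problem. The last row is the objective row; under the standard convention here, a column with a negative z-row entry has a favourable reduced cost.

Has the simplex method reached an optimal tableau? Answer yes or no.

Column x3 has objective-row coefficient -2, which is negative; an improving pivot exists, so not yet optimal.

no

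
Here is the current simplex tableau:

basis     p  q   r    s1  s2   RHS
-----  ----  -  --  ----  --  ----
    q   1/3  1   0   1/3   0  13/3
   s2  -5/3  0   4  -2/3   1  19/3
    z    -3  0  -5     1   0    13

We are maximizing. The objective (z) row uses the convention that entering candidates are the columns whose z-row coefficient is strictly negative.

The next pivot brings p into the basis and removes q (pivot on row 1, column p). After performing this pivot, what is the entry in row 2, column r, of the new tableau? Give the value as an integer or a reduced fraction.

Pivot element is row 1, column p: 1/3.
Normalize row 1: new (row 1, r) = 0/(1/3) = 0.
row 2 ← row 2 − (-5/3)·(new row 1): 4 − (-5/3)·0 = 4.

4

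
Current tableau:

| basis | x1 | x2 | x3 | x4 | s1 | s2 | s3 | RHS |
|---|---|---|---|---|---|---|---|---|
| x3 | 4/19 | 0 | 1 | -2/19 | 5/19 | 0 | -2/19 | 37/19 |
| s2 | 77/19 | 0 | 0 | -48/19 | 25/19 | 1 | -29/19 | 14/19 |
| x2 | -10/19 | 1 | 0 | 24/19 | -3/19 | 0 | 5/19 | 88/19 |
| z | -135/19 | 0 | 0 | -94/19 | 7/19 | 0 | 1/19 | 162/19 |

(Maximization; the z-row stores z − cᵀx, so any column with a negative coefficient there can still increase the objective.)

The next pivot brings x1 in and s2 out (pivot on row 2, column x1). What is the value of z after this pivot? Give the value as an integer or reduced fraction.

Minimum ratio for x1: (14/19)/(77/19) = 2/11.
z changes by −(z-row coeff of x1)·ratio = −(-135/19)·(2/11) = 270/209.
New z = 162/19 + (270/209) = 108/11.

108/11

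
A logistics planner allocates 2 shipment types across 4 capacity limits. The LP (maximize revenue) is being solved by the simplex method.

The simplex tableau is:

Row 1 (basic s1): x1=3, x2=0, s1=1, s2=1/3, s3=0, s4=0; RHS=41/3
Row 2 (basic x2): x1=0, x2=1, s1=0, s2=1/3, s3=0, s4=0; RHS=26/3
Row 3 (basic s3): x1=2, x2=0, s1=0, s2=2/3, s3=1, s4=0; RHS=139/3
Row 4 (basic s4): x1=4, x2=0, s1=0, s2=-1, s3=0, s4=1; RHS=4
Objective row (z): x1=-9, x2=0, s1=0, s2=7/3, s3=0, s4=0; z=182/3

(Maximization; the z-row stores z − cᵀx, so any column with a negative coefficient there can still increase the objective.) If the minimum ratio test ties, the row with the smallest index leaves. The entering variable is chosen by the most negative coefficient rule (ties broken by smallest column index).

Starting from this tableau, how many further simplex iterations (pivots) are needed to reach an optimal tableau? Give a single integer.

pivot: x1 in, s4 out → z = 209/3
No improving column remains; optimal.

1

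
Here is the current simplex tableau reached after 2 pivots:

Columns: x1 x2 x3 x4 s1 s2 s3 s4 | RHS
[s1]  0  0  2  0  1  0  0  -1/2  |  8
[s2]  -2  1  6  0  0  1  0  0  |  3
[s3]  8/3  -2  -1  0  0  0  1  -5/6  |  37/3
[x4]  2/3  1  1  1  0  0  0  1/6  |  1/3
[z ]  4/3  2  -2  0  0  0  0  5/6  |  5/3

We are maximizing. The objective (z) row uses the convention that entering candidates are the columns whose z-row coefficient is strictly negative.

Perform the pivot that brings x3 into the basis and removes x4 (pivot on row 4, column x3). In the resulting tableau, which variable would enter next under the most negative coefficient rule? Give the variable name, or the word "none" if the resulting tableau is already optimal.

Pivot element 1. New z-row = old z-row − (-2)·(row 4/1).
Updated z-row coefficients: x1: 8/3, x2: 4, x3: 0, x4: 2, s1: 0, s2: 0, s3: 0, s4: 7/6.
No coefficient is strictly negative; the tableau after this pivot is optimal.

none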